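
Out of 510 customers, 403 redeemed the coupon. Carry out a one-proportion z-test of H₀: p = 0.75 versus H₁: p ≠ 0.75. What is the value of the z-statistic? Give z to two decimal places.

p̂ = 403/510 = 0.79020.
Null standard error: √(0.75·0.25/510) = √0.000367647 = 0.019174.
z = (0.79020 − 0.75)/0.019174 = 0.04020/0.019174 = 2.10.

z = 2.10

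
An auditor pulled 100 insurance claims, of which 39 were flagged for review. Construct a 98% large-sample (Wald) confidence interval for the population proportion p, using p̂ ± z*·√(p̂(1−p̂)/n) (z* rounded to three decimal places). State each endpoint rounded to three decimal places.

The sample proportion is 39/100 = 0.39000.
Standard error of p̂: √(0.237900/100) = √0.002379000 = 0.048775.
The 98% critical value is z* = 2.326.
Margin = 2.326·0.048775 = 0.11345.
CI: 0.39000 ± 0.11345 = (0.277, 0.503).

(0.277, 0.503)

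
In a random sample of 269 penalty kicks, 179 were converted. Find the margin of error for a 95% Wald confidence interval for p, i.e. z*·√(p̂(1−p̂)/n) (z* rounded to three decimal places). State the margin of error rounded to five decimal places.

With x = 179 successes in n = 269, p̂ = 0.66543.
SE(p̂) = √(0.66543·0.33457/269) = 0.028769.
z* = 1.960 at the 95% level.
ME = 1.960·0.028769 = 0.05639.

ME = 0.05639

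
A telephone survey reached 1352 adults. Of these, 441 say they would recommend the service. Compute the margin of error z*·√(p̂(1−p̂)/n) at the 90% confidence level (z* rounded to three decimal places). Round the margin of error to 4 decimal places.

ME = 0.0210

The sample proportion is 441/1352 = 0.32618.
Standard error of p̂: √(0.219788/1352) = √0.000162565 = 0.012750.
For 90% confidence, z* = 1.645.
Margin of error = z*·SE = 1.645 × 0.012750 = 0.0210.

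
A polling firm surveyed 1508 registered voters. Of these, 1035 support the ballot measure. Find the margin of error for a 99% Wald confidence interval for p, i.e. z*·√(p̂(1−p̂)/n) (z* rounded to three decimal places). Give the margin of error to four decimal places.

ME = 0.0308

The sample proportion is 1035/1508 = 0.68634.
SE = √(p̂(1−p̂)/n) = √(0.215278/1508) = 0.011948.
For 99% confidence, z* = 2.576.
So ME = 0.0308.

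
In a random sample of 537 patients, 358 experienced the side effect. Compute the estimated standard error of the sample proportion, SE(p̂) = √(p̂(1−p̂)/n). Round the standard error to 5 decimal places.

SE = 0.02034

p̂ = 358/537 = 0.66667.
p̂(1−p̂) = 0.66667·0.33333 = 0.222221.
SE = √(0.222221/537) = √0.000413819 = 0.02034.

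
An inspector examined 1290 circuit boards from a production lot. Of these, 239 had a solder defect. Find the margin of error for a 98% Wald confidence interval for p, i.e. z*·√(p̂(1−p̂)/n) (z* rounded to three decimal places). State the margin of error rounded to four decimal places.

Sample proportion p̂ = 239/1290 = 0.18527.
SE = √(p̂(1−p̂)/n) = √(0.150946/1290) = 0.010817.
The 98% critical value is z* = 2.326.
Margin of error = z*·SE = 2.326 × 0.010817 = 0.0252.

ME = 0.0252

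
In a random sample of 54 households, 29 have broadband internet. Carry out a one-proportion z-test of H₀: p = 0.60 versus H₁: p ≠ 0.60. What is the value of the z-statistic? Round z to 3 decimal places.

With x = 29 successes in n = 54, p̂ = 0.53704.
Null standard error: √(0.60·0.40/54) = √0.004444444 = 0.066667.
z = (p̂ − p₀)/SE = (0.53704 − 0.60)/0.066667 = -0.944.

z = -0.944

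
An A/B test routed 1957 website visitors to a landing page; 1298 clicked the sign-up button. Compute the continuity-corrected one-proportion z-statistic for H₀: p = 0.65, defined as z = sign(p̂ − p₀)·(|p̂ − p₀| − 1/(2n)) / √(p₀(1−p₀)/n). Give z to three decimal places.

p̂ = 1298/1957 = 0.66326. p̂ − p₀ = 0.013260.
Continuity correction 1/(2n) = 1/3914 = 0.000255.
Corrected numerator: |0.013260| − 0.000255 = 0.013005.
Null standard error: √(0.65·0.35/1957) = √0.000116249 = 0.010782.
z = +0.013005/0.010782 = 1.206.

z = 1.206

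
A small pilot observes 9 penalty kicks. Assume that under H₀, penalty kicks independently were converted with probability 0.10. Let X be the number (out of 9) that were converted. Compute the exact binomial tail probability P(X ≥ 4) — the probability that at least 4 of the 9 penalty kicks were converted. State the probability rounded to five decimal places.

P = 0.00833

X is binomial with n = 9 and p = 0.10.
P(X ≥ 4) = Σ_{j=4}^{9} C(9,j)·0.10^j·0.90^{9−j}.
= 0.007440 + 0.000827 + 0.000061 + 0.000003 + 0.000000 + 0.000000 = 0.00833.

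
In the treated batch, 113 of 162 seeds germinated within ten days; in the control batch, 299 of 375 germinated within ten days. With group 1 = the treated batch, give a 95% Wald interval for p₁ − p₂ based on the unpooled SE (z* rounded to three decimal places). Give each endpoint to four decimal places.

(-0.1814, -0.0182)

p̂₁ = 0.69753, p̂₂ = 0.79733, so the observed difference is -0.09980.
Unpooled SE = √(p̂₁(1−p̂₁)/n₁ + p̂₂(1−p̂₂)/n₂) = √(0.001302355 + 0.000430914) = 0.041633.
For 95% confidence, z* = 1.960. Margin = 1.960·0.041633 = 0.08160.
Interval: -0.09980 ± 0.08160 → (-0.1814, -0.0182).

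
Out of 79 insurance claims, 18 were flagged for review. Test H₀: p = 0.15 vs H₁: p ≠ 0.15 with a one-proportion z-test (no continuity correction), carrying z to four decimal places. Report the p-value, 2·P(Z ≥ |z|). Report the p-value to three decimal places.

p-value = 0.053

The sample proportion is 18/79 = 0.22785.
SE₀ = √(0.15·0.85/79) = 0.040174.
z = (p̂ − p₀)/SE = (18/79 − 0.15)/0.040174 ≈ 1.9378.
p-value = 2·P(Z ≥ |z|) with z = 1.9378 → 0.053.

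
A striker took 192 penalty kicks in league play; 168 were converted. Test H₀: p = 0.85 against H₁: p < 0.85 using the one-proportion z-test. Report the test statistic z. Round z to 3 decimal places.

Sample proportion p̂ = 168/192 = 0.87500.
SE₀ = √(0.85·0.15/192) = 0.025769.
z = (0.87500 − 0.85)/0.025769 = 0.02500/0.025769 = 0.970.

z = 0.970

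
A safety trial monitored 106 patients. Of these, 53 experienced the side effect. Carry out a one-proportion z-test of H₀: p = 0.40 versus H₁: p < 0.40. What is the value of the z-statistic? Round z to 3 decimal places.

z = 2.102

Sample proportion p̂ = 53/106 = 0.50000.
Under H₀, SE = √(p₀(1−p₀)/n) = √(0.40·0.60/106) = √0.002264151 = 0.047583.
z = (p̂ − p₀)/SE = (0.50000 − 0.40)/0.047583 = 2.102.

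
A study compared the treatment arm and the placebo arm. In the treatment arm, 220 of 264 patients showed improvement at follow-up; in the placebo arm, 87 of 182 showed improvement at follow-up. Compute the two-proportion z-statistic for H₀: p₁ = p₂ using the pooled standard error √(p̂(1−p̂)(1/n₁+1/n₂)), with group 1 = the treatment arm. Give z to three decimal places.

p̂₁ = 220/264 = 0.83333, p̂₂ = 87/182 = 0.47802.
Pooled p̂ = (220+87)/(264+182) = 307/446 = 0.68834.
SE = √[p̂(1−p̂)(1/n₁+1/n₂)] = √[0.68834·0.31166·(1/264+1/182)] ≈ 0.044624.
z = 0.35531/0.044624 = 7.962.

z = 7.962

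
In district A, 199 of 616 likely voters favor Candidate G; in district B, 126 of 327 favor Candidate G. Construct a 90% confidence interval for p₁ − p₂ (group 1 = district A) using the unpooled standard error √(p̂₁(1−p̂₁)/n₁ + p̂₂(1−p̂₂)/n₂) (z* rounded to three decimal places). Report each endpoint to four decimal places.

p̂₁ = 0.32305, p̂₂ = 0.38532, so the observed difference is -0.06227.
Unpooled SE = √(p̂₁(1−p̂₁)/n₁ + p̂₂(1−p̂₂)/n₂) = √(0.000355015 + 0.000724308) = 0.032853.
The 90% critical value is z* = 1.645. Margin = 1.645·0.032853 = 0.05404.
So the interval runs from -0.1163 to -0.0082.

(-0.1163, -0.0082)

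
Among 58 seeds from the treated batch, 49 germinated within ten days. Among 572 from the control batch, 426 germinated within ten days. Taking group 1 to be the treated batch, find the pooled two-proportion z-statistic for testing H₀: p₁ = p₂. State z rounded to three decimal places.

z = 1.686

Sample proportions: p̂₁ = 49/58 = 0.84483 and p̂₂ = 426/572 = 0.74476.
Pooling: p̂ = 475/630 = 0.75397.
Pooled SE = √[0.1855001·0.01898963] ≈ 0.059351.
z = (p̂₁ − p̂₂)/SE = (0.84483 − 0.74476)/0.059351 = 0.10007/0.059351 = 1.686.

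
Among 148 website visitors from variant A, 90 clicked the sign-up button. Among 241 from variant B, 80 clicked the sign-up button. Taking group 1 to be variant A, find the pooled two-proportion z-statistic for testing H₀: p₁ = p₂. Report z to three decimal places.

z = 5.331

Sample proportions: p̂₁ = 90/148 = 0.60811 and p̂₂ = 80/241 = 0.33195.
Pooled p̂ = (90+80)/(148+241) = 170/389 = 0.43702.
SE = √[p̂(1−p̂)(1/n₁+1/n₂)] = √[0.43702·0.56298·(1/148+1/241)] ≈ 0.051800.
z = 0.27616/0.051800 = 5.331.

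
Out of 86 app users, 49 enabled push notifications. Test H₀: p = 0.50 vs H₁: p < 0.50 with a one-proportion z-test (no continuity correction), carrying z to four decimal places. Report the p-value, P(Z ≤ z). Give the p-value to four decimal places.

p-value = 0.9022

The sample proportion is 49/86 = 0.56977.
Null standard error: √(0.50·0.50/86) = √0.002906977 = 0.053916.
Test statistic (full precision, shown to 4 dp): z = (49/86 − 0.50)/SE₀ ≈ 1.2940.
From the standard normal, P(Z ≤ z) = 0.9022.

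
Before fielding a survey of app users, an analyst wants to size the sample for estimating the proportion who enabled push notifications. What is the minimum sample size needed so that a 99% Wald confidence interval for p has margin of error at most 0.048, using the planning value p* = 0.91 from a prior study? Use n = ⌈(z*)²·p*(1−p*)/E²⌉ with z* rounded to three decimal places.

The 99% critical value is z* = 2.576.
p*(1−p*) = 0.0819.
(z*)²·p*(1−p*)/E² = 6.635776·0.0819/0.002304 = 235.881.
⌈235.881⌉ = 236.

n = 236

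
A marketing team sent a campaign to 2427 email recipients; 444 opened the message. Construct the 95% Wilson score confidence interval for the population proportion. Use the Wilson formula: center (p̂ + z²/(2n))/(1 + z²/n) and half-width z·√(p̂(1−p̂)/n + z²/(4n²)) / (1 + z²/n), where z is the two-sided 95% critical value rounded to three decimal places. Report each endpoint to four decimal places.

(0.1681, 0.1988)

Here p̂ = 444/2427 = 0.18294 and z = 1.960 (z² = 3.841600).
Denominator 1 + z²/n = 1 + 3.841600/2427 = 1.001583.
Center = (0.18294 + 0.000791)/1.001583 = 0.18344.
Radicand: p̂(1−p̂)/n + z²/(4n²) = 0.000061588 + 0.000000163 = 0.000061751.
Half-width = z·√(radicand)/denom = 1.960·0.007858/1.001583 = 0.01538.
Interval: 0.18344 ± 0.01538 → (0.1681, 0.1988).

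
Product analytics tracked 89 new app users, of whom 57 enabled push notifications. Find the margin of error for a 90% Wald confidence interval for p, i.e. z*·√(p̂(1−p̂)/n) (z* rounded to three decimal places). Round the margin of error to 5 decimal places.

ME = 0.08367

Sample proportion p̂ = 57/89 = 0.64045.
Standard error of p̂: √(0.230274/89) = √0.002587348 = 0.050866.
For 90% confidence, z* = 1.645.
Margin of error = z*·SE = 1.645 × 0.050866 = 0.08367.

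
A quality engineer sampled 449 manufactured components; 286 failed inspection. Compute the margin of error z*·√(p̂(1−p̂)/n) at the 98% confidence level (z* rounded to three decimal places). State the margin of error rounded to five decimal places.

ME = 0.05279

p̂ = 286/449 = 0.63697.
SE = √(p̂(1−p̂)/n) = √(0.231239/449) = 0.022694.
The 98% critical value is z* = 2.326.
ME = 2.326·0.022694 = 0.05279.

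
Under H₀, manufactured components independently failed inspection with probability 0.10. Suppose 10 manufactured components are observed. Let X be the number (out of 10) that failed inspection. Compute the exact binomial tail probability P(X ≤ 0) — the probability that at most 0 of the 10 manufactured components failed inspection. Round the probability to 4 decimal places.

X is binomial with n = 10 and p = 0.10.
P(X ≤ 0) = C(10,0)·0.10^0·0.90^10.
= 0.348678 = 0.3487.

P = 0.3487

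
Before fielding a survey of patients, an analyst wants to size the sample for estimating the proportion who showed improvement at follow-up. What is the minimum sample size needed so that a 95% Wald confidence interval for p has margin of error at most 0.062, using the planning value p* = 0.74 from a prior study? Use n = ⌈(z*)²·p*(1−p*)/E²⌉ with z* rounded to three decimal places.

z* = 1.960 at the 95% level.
p*(1−p*) = 0.74·0.26 = 0.1924.
Required n before rounding: 3.841600 × 0.1924 / 0.062² = 192.280.
Rounding up, n = 193.

n = 193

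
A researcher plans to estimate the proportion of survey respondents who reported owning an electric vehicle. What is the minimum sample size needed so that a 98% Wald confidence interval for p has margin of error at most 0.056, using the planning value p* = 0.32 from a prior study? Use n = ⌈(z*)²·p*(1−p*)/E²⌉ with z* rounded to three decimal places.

n = 376

For 98% confidence, z* = 2.326.
p*(1−p*) = 0.2176.
(z*)²·p*(1−p*)/E² = 5.410276·0.2176/0.003136 = 375.407.
Rounding up, n = 376.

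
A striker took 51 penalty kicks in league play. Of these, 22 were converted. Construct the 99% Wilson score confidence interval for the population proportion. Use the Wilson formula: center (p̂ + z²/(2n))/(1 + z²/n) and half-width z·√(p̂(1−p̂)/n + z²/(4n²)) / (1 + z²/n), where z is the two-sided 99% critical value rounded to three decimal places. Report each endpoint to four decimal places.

(0.2710, 0.6075)

p̂ = 22/51 = 0.43137; z = 2.576, so z² = 6.635776.
Denominator 1 + z²/n = 1 + 6.635776/51 = 1.130113.
Adjusted center: (0.43137 + z²/(2n))/1.130113 = 0.43927.
Radicand: p̂(1−p̂)/n + z²/(4n²) = 0.004809613 + 0.000637810 = 0.005447423.
Half-width = z·√(radicand)/denom = 2.576·0.073807/1.130113 = 0.16824.
Interval: 0.43927 ± 0.16824 → (0.2710, 0.6075).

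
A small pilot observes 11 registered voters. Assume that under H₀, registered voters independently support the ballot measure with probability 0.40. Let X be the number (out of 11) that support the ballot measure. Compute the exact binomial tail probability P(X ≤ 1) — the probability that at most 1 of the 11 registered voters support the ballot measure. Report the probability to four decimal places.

X is binomial with n = 11 and p = 0.40.
P(X ≤ 1) = C(11,0)·0.40^0·0.60^11 + C(11,1)·0.40^1·0.60^10.
= 0.003628 + 0.026605 = 0.0302.

P = 0.0302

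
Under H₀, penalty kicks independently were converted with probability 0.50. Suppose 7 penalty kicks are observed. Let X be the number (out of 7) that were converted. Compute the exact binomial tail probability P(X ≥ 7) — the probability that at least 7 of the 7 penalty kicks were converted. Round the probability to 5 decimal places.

P = 0.00781

X is binomial with n = 7 and p = 0.50.
P(X ≥ 7) = C(7,7)·0.50^7·0.50^0.
= 0.007812 = 0.00781.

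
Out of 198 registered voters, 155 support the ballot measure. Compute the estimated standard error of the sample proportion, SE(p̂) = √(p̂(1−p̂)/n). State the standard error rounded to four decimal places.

SE = 0.0293

The sample proportion is 155/198 = 0.78283.
p̂(1−p̂) = 0.170007.
SE = √(0.170007/198) = 0.0293.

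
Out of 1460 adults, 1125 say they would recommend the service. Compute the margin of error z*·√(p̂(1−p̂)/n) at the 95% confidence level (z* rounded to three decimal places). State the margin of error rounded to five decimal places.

ME = 0.02157

Sample proportion p̂ = 1125/1460 = 0.77055.
SE = √(p̂(1−p̂)/n) = √(0.176804/1460) = 0.011004.
The 95% critical value is z* = 1.960.
So ME = 0.02157.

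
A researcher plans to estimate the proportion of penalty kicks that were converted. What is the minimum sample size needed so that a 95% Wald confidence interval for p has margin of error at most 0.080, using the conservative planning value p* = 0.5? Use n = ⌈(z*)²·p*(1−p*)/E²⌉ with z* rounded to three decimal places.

z* = 1.960 at the 95% level.
p*(1−p*) = 0.2500.
Required n before rounding: 3.841600 × 0.2500 / 0.080² = 150.062.
⌈150.062⌉ = 151.

n = 151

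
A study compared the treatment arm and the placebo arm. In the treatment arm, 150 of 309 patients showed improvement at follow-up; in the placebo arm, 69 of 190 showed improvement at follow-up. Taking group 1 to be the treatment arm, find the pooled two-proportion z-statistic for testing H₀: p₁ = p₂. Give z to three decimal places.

z = 2.673

p̂₁ = 150/309 = 0.48544, p̂₂ = 69/190 = 0.36316.
Pooling: p̂ = 219/499 = 0.43888.
Pooled SE = √[0.2462641·0.00849940] ≈ 0.045750.
z = (p̂₁ − p̂₂)/SE = (0.48544 − 0.36316)/0.045750 = 0.12228/0.045750 = 2.673.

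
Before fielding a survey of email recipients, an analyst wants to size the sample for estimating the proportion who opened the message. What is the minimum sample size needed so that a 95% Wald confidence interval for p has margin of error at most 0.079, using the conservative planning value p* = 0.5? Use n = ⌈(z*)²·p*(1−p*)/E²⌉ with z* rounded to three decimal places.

z* = 1.960 at the 95% level.
p*(1−p*) = 0.50·0.50 = 0.2500.
Required n before rounding: 3.841600 × 0.2500 / 0.079² = 153.886.
⌈153.886⌉ = 154.

n = 154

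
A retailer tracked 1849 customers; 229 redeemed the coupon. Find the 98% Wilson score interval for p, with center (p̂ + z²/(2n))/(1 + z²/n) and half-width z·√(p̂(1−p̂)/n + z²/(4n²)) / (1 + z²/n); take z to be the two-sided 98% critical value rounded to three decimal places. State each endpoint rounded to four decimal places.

(0.1071, 0.1428)

Here p̂ = 229/1849 = 0.12385 and z = 2.326 (z² = 5.410276).
1 + z²/n = 1.002926.
Adjusted center: (0.12385 + z²/(2n))/1.002926 = 0.12495.
Radicand: p̂(1−p̂)/n + z²/(4n²) = 0.000058687 + 0.000000396 = 0.000059083.
Half-width = z·√(radicand)/denom = 2.326·0.007687/1.002926 = 0.01783.
CI: 0.12495 ± 0.01783 = (0.1071, 0.1428).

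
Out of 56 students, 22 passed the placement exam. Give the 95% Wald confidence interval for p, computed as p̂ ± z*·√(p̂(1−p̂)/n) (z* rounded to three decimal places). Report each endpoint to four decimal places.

(0.2649, 0.5208)

p̂ = 22/56 = 0.39286.
SE(p̂) = √(0.39286·0.60714/56) = 0.065263.
The 95% critical value is z* = 1.960.
Margin of error: 1.960 × 0.065263 = 0.12792.
So the interval runs from 0.2649 to 0.5208.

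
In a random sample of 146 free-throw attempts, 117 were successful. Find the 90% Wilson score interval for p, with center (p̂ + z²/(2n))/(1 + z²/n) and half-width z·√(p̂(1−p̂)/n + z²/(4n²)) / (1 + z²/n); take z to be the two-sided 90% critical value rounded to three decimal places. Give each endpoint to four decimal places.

(0.7418, 0.8500)

Here p̂ = 117/146 = 0.80137 and z = 1.645 (z² = 2.706025).
1 + z²/n = 1.018534.
Center = (0.80137 + 0.009267)/1.018534 = 0.79589.
Radicand: p̂(1−p̂)/n + z²/(4n²) = 0.001090248 + 0.000031737 = 0.001121985.
Half-width = z·√(radicand)/denom = 1.645·0.033496/1.018534 = 0.05410.
CI: 0.79589 ± 0.05410 = (0.7418, 0.8500).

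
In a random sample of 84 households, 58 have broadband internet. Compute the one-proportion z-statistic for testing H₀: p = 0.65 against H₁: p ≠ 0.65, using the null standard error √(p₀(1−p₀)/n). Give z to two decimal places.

The sample proportion is 58/84 = 0.69048.
SE₀ = √(0.65·0.35/84) = 0.052042.
z = (p̂ − p₀)/SE = (0.69048 − 0.65)/0.052042 = 0.78.

z = 0.78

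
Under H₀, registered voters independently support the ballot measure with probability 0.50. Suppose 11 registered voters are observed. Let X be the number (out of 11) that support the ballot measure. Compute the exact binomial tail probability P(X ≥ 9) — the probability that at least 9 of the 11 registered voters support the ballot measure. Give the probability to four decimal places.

X ~ Binomial(n=11, p=0.50).
P(X ≥ 9) = C(11,9)·0.50^9·0.50^2 + C(11,10)·0.50^10·0.50^1 + C(11,11)·0.50^11·0.50^0.
= 0.026855 + 0.005371 + 0.000488 = 0.0327.

P = 0.0327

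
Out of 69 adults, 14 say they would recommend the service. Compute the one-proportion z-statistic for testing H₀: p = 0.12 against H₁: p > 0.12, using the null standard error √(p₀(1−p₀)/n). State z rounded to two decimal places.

Sample proportion p̂ = 14/69 = 0.20290.
Null standard error: √(0.12·0.88/69) = √0.001530435 = 0.039121.
z = (0.20290 − 0.12)/0.039121 = 0.08290/0.039121 = 2.12.

z = 2.12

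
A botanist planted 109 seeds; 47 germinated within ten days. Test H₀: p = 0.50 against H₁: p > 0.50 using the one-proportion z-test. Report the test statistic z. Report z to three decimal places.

z = -1.437

p̂ = 47/109 = 0.43119.
Under H₀, SE = √(p₀(1−p₀)/n) = √(0.50·0.50/109) = √0.002293578 = 0.047891.
z = (0.43119 − 0.50)/0.047891 = -0.06881/0.047891 = -1.437.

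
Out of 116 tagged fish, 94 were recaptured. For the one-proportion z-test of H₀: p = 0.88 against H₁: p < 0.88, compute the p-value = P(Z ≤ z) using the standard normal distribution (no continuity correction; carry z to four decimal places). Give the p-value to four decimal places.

p-value = 0.0105

The sample proportion is 94/116 = 0.81034.
SE₀ = √(0.88·0.12/116) = 0.030172.
z = (p̂ − p₀)/SE = (94/116 − 0.88)/0.030172 ≈ -2.3086.
From the standard normal, P(Z ≤ z) = 0.0105.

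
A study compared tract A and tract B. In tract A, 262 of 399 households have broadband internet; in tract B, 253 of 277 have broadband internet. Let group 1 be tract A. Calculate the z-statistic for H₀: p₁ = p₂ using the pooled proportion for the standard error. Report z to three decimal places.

p̂₁ = 262/399 = 0.65664, p̂₂ = 253/277 = 0.91336.
Pooling: p̂ = 515/676 = 0.76183.
SE = √[p̂(1−p̂)(1/n₁+1/n₂)] = √[0.76183·0.23817·(1/399+1/277)] ≈ 0.033313.
z = (p̂₁ − p̂₂)/SE = (0.65664 − 0.91336)/0.033313 = -0.25672/0.033313 = -7.706.

z = -7.706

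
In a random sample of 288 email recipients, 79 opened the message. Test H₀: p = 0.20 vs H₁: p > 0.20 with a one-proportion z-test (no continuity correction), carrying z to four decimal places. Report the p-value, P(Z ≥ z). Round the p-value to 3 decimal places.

With x = 79 successes in n = 288, p̂ = 0.27431.
SE₀ = √(0.20·0.80/288) = 0.023570.
Test statistic (full precision, shown to 4 dp): z = (79/288 − 0.20)/SE₀ ≈ 3.1525.
p-value = P(Z ≥ z) with z = 3.1525 → 0.001.

p-value = 0.001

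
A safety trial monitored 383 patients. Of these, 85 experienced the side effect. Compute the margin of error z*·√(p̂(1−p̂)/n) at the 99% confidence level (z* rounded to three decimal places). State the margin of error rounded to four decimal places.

p̂ = 85/383 = 0.22193.
SE = √(p̂(1−p̂)/n) = √(0.172678/383) = 0.021233.
The 99% critical value is z* = 2.576.
So ME = 0.0547.

ME = 0.0547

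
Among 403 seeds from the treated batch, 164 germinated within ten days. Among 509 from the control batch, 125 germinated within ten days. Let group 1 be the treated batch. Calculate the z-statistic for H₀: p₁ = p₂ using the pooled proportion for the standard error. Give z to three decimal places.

z = 5.202

Sample proportions: p̂₁ = 164/403 = 0.40695 and p̂₂ = 125/509 = 0.24558.
Pooled p̂ = (164+125)/(403+509) = 289/912 = 0.31689.
SE = √[p̂(1−p̂)(1/n₁+1/n₂)] = √[0.31689·0.68311·(1/403+1/509)] ≈ 0.031023.
z = 0.16137/0.031023 = 5.202.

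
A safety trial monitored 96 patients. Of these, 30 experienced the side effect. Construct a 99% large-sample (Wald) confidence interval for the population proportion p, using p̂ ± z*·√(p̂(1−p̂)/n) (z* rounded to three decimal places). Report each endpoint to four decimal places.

Sample proportion p̂ = 30/96 = 0.31250.
Standard error of p̂: √(0.214844/96) = √0.002237956 = 0.047307.
The 99% critical value is z* = 2.576.
Margin = 2.576·0.047307 = 0.12186.
CI: 0.31250 ± 0.12186 = (0.1906, 0.4344).

(0.1906, 0.4344)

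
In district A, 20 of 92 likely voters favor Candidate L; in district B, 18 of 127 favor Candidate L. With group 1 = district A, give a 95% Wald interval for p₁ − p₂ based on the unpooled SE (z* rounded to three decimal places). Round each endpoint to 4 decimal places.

(-0.0282, 0.1795)

p̂₁ = 0.21739, p̂₂ = 0.14173, so the observed difference is 0.07566.
SE = √(0.001849264 + 0.000957829) = √0.002807093 = 0.052982.
z* = 1.960 at the 95% level. Margin of error = 0.10384.
CI: 0.07566 ± 0.10384 = (-0.0282, 0.1795).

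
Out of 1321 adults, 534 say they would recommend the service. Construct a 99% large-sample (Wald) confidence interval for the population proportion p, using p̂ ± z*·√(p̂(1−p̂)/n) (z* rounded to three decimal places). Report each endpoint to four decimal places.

With x = 534 successes in n = 1321, p̂ = 0.40424.
SE(p̂) = √(0.40424·0.59576/1321) = 0.013502.
The 99% critical value is z* = 2.576.
Margin of error: 2.576 × 0.013502 = 0.03478.
Interval: 0.40424 ± 0.03478 → (0.3695, 0.4390).

(0.3695, 0.4390)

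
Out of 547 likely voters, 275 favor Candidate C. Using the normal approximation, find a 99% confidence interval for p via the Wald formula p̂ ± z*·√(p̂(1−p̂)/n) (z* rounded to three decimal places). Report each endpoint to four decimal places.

With x = 275 successes in n = 547, p̂ = 0.50274.
Standard error of p̂: √(0.249992/547) = √0.000457025 = 0.021378.
For 99% confidence, z* = 2.576.
Margin = 2.576·0.021378 = 0.05507.
Interval: 0.50274 ± 0.05507 → (0.4477, 0.5578).

(0.4477, 0.5578)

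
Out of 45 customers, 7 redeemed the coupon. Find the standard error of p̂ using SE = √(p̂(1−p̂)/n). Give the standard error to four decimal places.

The sample proportion is 7/45 = 0.15556.
p̂(1−p̂) = 0.15556·0.84444 = 0.131361.
Dividing by n and taking the root: √0.002919133 = 0.0540.

SE = 0.0540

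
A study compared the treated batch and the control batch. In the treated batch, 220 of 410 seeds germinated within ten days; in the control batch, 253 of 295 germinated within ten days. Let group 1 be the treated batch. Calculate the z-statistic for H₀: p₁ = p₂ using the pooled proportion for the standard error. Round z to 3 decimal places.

Sample proportions: p̂₁ = 220/410 = 0.53659 and p̂₂ = 253/295 = 0.85763.
Pooled p̂ = (220+253)/(410+295) = 473/705 = 0.67092.
SE = √[p̂(1−p̂)(1/n₁+1/n₂)] = √[0.67092·0.32908·(1/410+1/295)] ≈ 0.035874.
z = (p̂₁ − p̂₂)/SE = (0.53659 − 0.85763)/0.035874 = -0.32104/0.035874 = -8.949.

z = -8.949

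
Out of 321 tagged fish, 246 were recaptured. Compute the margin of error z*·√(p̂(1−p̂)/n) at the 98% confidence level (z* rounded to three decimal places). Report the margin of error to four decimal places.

ME = 0.0549

The sample proportion is 246/321 = 0.76636.
SE = √(p̂(1−p̂)/n) = √(0.179055/321) = 0.023618.
For 98% confidence, z* = 2.326.
ME = 2.326·0.023618 = 0.0549.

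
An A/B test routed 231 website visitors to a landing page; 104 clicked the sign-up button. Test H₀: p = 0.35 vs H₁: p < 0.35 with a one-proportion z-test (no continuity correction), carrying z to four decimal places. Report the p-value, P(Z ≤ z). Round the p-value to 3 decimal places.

The sample proportion is 104/231 = 0.45022.
Under H₀, SE = √(p₀(1−p₀)/n) = √(0.35·0.65/231) = √0.000984848 = 0.031382.
Test statistic (full precision, shown to 4 dp): z = (104/231 − 0.35)/SE₀ ≈ 3.1934.
p-value = P(Z ≤ z) with z = 3.1934 → 0.999.

p-value = 0.999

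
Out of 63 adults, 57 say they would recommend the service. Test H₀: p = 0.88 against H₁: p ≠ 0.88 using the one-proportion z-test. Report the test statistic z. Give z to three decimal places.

The sample proportion is 57/63 = 0.90476.
Null standard error: √(0.88·0.12/63) = √0.001676190 = 0.040941.
z = (0.90476 − 0.88)/0.040941 = 0.02476/0.040941 = 0.605.

z = 0.605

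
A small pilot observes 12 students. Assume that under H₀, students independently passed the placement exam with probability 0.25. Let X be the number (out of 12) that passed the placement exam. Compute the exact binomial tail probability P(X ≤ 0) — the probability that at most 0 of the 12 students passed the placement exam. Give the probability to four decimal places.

X is binomial with n = 12 and p = 0.25.
P(X ≤ 0) = C(12,0)·0.25^0·0.75^12.
= 0.031676 = 0.0317.

P = 0.0317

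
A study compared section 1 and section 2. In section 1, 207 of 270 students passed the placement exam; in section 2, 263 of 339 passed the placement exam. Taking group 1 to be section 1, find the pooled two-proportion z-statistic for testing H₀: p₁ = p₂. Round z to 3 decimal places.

Sample proportions: p̂₁ = 207/270 = 0.76667 and p̂₂ = 263/339 = 0.77581.
Pooled p̂ = (207+263)/(270+339) = 470/609 = 0.77176.
Pooled SE = √[0.1761481·0.00665356] ≈ 0.034235.
z = -0.00914/0.034235 = -0.267.

z = -0.267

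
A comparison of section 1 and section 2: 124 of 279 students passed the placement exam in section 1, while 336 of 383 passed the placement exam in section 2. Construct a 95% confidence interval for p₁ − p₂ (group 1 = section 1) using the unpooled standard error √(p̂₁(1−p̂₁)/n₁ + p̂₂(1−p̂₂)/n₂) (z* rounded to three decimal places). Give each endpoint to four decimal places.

(-0.4998, -0.3659)

p̂₁ = 124/279 = 0.44444, p̂₂ = 336/383 = 0.87728; p̂₁ − p̂₂ = -0.43284.
SE = √(0.000884995 + 0.000281087) = √0.001166082 = 0.034148.
The 95% critical value is z* = 1.960. Margin = 1.960·0.034148 = 0.06693.
CI: -0.43284 ± 0.06693 = (-0.4998, -0.3659).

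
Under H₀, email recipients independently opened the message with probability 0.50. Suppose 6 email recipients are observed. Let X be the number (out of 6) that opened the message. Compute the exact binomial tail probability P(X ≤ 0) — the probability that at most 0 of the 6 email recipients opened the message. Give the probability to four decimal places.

X is binomial with n = 6 and p = 0.50.
P(X ≤ 0) = C(6,0)·0.50^0·0.50^6.
= 0.015625 = 0.0156.

P = 0.0156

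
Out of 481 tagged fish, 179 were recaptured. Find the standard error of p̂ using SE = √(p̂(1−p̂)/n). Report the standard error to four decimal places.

p̂ = 179/481 = 0.37214.
p̂(1−p̂) = 0.233652.
SE = √(0.233652/481) = √0.000485763 = 0.0220.

SE = 0.0220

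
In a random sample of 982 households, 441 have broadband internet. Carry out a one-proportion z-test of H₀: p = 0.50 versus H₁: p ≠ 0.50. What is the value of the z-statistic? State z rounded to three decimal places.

z = -3.191

Sample proportion p̂ = 441/982 = 0.44908.
Null standard error: √(0.50·0.50/982) = √0.000254582 = 0.015956.
z = (0.44908 − 0.50)/0.015956 = -0.05092/0.015956 = -3.191.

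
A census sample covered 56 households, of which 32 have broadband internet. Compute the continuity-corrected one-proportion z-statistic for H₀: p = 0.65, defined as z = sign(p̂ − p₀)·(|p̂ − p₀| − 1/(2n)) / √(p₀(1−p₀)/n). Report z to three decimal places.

z = -1.093

p̂ = 32/56 = 0.57143. p̂ − p₀ = -0.078571.
Continuity correction 1/(2n) = 1/112 = 0.008929.
Corrected numerator: |-0.078571| − 0.008929 = 0.069642.
Under H₀, SE = √(p₀(1−p₀)/n) = √(0.65·0.35/56) = √0.004062500 = 0.063738.
z = −0.069642/0.063738 = -1.093.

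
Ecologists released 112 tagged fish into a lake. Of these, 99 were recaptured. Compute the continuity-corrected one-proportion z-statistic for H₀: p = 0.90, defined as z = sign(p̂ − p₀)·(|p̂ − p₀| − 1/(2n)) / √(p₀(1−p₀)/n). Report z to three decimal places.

Sample proportion p̂ = 99/112 = 0.88393. p̂ − p₀ = -0.016071.
Continuity correction 1/(2n) = 1/224 = 0.004464.
Corrected numerator: |-0.016071| − 0.004464 = 0.011607.
SE₀ = √(0.90·0.10/112) = 0.028347.
z = (−)0.011607/0.028347 = -0.409.

z = -0.409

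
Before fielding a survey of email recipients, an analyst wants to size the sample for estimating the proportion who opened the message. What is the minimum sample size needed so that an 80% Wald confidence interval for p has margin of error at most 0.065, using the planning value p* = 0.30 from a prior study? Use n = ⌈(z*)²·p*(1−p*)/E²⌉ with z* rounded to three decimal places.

For 80% confidence, z* = 1.282.
p*(1−p*) = 0.30·0.70 = 0.2100.
(z*)²·p*(1−p*)/E² = 1.643524·0.2100/0.004225 = 81.690.
⌈81.690⌉ = 82.

n = 82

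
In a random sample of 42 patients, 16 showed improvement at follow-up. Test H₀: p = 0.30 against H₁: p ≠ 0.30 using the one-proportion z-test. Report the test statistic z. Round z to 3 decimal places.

z = 1.145

p̂ = 16/42 = 0.38095.
Under H₀, SE = √(p₀(1−p₀)/n) = √(0.30·0.70/42) = √0.005000000 = 0.070711.
Test statistic: z = 0.08095/0.070711 = 1.145.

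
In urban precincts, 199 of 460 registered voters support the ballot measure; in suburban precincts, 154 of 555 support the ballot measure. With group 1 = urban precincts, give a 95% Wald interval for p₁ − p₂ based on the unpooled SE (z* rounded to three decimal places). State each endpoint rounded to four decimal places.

p̂₁ = 199/460 = 0.43261, p̂₂ = 154/555 = 0.27748; p̂₁ − p̂₂ = 0.15513.
SE = √(0.000533605 + 0.000361232) = √0.000894837 = 0.029914.
The 95% critical value is z* = 1.960. Margin of error = 0.05863.
So the interval runs from 0.0965 to 0.2138.

(0.0965, 0.2138)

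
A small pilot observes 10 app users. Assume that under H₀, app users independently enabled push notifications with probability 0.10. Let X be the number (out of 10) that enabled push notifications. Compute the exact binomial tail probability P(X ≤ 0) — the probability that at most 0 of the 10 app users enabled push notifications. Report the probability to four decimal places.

P = 0.3487

X is binomial with n = 10 and p = 0.10.
P(X ≤ 0) = C(10,0)·0.10^0·0.90^10.
= 0.348678 = 0.3487.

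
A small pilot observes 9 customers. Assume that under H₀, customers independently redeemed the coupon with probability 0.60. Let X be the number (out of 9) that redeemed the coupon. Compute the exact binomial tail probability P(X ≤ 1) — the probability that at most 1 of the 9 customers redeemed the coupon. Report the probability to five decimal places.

P = 0.00380

X ~ Binomial(n=9, p=0.60).
P(X ≤ 1) = C(9,0)·0.60^0·0.40^9 + C(9,1)·0.60^1·0.40^8.
= 0.000262 + 0.003539 = 0.00380.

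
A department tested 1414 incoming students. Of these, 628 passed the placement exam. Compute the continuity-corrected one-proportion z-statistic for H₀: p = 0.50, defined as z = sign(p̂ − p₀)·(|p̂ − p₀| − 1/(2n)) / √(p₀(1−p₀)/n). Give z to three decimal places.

z = -4.175

With x = 628 successes in n = 1414, p̂ = 0.44413. p̂ − p₀ = -0.055870.
1/(2n) = 0.000354.
Corrected numerator: |-0.055870| − 0.000354 = 0.055516.
Null standard error: √(0.50·0.50/1414) = √0.000176803 = 0.013297.
z = −0.055516/0.013297 = -4.175.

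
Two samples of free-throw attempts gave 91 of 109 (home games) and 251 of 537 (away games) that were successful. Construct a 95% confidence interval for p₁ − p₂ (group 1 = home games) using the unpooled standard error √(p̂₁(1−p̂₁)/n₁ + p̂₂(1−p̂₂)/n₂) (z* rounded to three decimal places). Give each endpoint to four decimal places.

p̂₁ = 91/109 = 0.83486, p̂₂ = 251/537 = 0.46741; p̂₁ − p̂₂ = 0.36745.
SE = √(0.001264837 + 0.000463572) = √0.001728409 = 0.041574.
For 95% confidence, z* = 1.960. Margin of error = 0.08149.
So the interval runs from 0.2860 to 0.4489.

(0.2860, 0.4489)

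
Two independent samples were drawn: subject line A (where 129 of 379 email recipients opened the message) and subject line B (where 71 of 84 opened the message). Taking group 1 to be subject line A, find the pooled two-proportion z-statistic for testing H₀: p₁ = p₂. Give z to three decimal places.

Sample proportions: p̂₁ = 129/379 = 0.34037 and p̂₂ = 71/84 = 0.84524.
Pooling: p̂ = 200/463 = 0.43197.
Pooled SE = √[0.2453713·0.01454328] ≈ 0.059737.
z = (p̂₁ − p̂₂)/SE = (0.34037 − 0.84524)/0.059737 = -0.50487/0.059737 = -8.452.

z = -8.452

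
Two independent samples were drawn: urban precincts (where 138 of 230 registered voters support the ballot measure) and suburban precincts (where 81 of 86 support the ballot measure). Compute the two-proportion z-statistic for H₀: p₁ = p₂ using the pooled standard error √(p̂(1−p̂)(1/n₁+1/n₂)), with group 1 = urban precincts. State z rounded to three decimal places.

z = -5.864

p̂₁ = 138/230 = 0.60000, p̂₂ = 81/86 = 0.94186.
Pooling: p̂ = 219/316 = 0.69304.
SE = √[p̂(1−p̂)(1/n₁+1/n₂)] = √[0.69304·0.30696·(1/230+1/86)] ≈ 0.058298.
z = -0.34186/0.058298 = -5.864.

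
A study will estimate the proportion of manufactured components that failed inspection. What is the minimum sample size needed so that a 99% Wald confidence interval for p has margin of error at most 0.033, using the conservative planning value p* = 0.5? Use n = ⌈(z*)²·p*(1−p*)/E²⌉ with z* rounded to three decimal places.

n = 1524

The 99% critical value is z* = 2.576.
p*(1−p*) = 0.50·0.50 = 0.2500.
Required n before rounding: 6.635776 × 0.2500 / 0.033² = 1523.365.
⌈1523.365⌉ = 1524.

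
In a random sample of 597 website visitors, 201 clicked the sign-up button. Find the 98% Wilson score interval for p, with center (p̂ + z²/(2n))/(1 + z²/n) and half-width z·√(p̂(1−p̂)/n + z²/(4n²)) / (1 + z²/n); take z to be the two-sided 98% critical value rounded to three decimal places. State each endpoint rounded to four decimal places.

p̂ = 201/597 = 0.33668; z = 2.326, so z² = 5.410276.
Denominator 1 + z²/n = 1 + 5.410276/597 = 1.009062.
Center = (0.33668 + 0.004531)/1.009062 = 0.33815.
Radicand: p̂(1−p̂)/n + z²/(4n²) = 0.000374083 + 0.000003795 = 0.000377878.
Half-width = z·√(radicand)/denom = 2.326·0.019439/1.009062 = 0.04481.
CI: 0.33815 ± 0.04481 = (0.2933, 0.3830).

(0.2933, 0.3830)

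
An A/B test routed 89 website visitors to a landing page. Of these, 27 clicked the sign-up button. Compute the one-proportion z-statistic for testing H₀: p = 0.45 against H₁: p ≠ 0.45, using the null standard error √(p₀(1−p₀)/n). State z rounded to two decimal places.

z = -2.78

p̂ = 27/89 = 0.30337.
SE₀ = √(0.45·0.55/89) = 0.052734.
Test statistic: z = -0.14663/0.052734 = -2.78.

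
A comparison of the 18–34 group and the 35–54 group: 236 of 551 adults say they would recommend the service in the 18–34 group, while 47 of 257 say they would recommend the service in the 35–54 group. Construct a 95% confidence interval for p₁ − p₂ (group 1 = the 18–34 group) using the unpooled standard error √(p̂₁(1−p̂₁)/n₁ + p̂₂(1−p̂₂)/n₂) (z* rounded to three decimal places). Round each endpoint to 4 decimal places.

(0.1827, 0.3082)

p̂₁ = 0.42831, p̂₂ = 0.18288, so the observed difference is 0.24543.
Unpooled SE = √(p̂₁(1−p̂₁)/n₁ + p̂₂(1−p̂₂)/n₂) = √(0.000444394 + 0.000581457) = 0.032029.
z* = 1.960 at the 95% level. Margin of error = 0.06278.
CI: 0.24543 ± 0.06278 = (0.1827, 0.3082).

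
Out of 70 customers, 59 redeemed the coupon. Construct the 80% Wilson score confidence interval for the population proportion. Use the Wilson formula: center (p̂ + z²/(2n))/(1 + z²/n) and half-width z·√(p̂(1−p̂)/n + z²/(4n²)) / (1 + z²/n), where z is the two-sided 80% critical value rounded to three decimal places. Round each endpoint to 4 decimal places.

(0.7793, 0.8907)

p̂ = 59/70 = 0.84286; z = 1.282, so z² = 1.643524.
Denominator 1 + z²/n = 1 + 1.643524/70 = 1.023479.
Center = (0.84286 + 0.011739)/1.023479 = 0.83499.
Radicand: p̂(1−p̂)/n + z²/(4n²) = 0.001892128 + 0.000083853 = 0.001975981.
Half-width = z·√(radicand)/denom = 1.282·0.044452/1.023479 = 0.05568.
CI: 0.83499 ± 0.05568 = (0.7793, 0.8907).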